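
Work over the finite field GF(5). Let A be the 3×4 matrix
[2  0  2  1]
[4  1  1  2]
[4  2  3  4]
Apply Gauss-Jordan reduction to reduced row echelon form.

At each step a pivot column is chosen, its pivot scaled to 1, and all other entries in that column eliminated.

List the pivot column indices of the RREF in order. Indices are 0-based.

[1] R0 /= 2  ⇒  (1, 0, 1, 3)
     R1 -= 4·R0  ⇒  (0, 1, 2, 0)
     R2 -= 4·R0  ⇒  (0, 2, 4, 2)
[2] R1 /= 1  ⇒  (0, 1, 2, 0)
     R2 -= 2·R1  ⇒  (0, 0, 0, 2)
column 2 empty below row 2
[3] R2 /= 2  ⇒  (0, 0, 0, 1)
     R0 -= 3·R2  ⇒  (1, 0, 1, 0)

pivot columns: 0, 1, 3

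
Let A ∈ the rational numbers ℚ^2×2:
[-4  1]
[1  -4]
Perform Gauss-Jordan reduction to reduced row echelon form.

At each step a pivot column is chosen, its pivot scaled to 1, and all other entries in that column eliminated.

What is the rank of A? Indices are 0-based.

rank = 2

[1] R0 /= -4  ⇒  (1, -1/4)
     R1 -= 1·R0  ⇒  (0, -15/4)
[2] R1 /= -15/4  ⇒  (0, 1)
     R0 -= -1/4·R1  ⇒  (1, 0)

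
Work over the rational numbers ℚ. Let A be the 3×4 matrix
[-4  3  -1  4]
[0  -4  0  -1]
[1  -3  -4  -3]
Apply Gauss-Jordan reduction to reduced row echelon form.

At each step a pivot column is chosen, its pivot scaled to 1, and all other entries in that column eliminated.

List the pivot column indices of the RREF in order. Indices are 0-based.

pivot columns: 0, 1, 2

pivot(0,0)=-4: scale R0 → (1, -3/4, 1/4, -1)
  clear (2,0): R2 −= (1)R0 → (0, -9/4, -17/4, -2)
pivot(1,1)=-4: scale R1 → (0, 1, 0, 1/4)
  clear (0,1): R0 −= (-3/4)R1 → (1, 0, 1/4, -13/16)
  clear (2,1): R2 −= (-9/4)R1 → (0, 0, -17/4, -23/16)
pivot(2,2)=-17/4: scale R2 → (0, 0, 1, 23/68)
  clear (0,2): R0 −= (1/4)R2 → (1, 0, 0, -61/68)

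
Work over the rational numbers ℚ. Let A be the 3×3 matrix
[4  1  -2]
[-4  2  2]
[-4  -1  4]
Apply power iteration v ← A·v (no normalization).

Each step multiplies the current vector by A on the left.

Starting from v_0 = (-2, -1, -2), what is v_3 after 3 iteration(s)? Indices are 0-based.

v_0 = (-2, -1, -2).
v_1 = A·v_0 = (-5, 2, 1).
v_2 = A·v_1 = (-20, 26, 22).
v_3 = A·v_2 = (-98, 176, 142).

v_3 = (-98, 176, 142)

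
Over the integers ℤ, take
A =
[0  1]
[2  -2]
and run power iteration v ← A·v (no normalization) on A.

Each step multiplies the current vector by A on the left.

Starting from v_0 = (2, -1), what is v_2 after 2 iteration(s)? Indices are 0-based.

v_0 = (2, -1).
v_1 = A·v_0 = (-1, 6).
v_2 = A·v_1 = (6, -14).

v_2 = (6, -14)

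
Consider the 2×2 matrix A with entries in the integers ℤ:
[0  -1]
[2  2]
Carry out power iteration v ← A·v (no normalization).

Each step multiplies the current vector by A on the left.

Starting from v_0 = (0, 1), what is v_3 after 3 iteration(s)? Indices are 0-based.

v_3 = (-2, 0)

v_0 = (0, 1).
v_1 = A·v_0 = (-1, 2).
v_2 = A·v_1 = (-2, 2).
v_3 = A·v_2 = (-2, 0).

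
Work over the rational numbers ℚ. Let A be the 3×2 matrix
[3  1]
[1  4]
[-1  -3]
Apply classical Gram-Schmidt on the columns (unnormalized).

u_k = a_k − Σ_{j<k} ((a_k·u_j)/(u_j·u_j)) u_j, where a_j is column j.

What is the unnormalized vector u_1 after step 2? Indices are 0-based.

Step 1: u_0 = a_0 = (3, 1, -1).
Step 2: u_1 = a_1 − (10/11)·u_0 = (-19/11, 34/11, -23/11).

u_1 = (-19/11, 34/11, -23/11)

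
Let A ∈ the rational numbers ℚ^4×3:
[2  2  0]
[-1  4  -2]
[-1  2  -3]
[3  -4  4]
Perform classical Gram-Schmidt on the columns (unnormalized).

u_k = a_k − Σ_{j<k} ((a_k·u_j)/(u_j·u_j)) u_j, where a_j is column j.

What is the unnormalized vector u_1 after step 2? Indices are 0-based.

Step 1: u_0 = a_0 = (2, -1, -1, 3).
Step 2: u_1 = a_1 − (-14/15)·u_0 = (58/15, 46/15, 16/15, -6/5).

u_1 = (58/15, 46/15, 16/15, -6/5)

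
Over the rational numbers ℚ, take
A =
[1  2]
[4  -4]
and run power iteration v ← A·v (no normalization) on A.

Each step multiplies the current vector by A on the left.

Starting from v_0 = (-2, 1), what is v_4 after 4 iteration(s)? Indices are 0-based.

v_4 = (-504, 1440)

v_0 = (-2, 1).
v_1 = A·v_0 = (0, -12).
v_2 = A·v_1 = (-24, 48).
v_3 = A·v_2 = (72, -288).
v_4 = A·v_3 = (-504, 1440).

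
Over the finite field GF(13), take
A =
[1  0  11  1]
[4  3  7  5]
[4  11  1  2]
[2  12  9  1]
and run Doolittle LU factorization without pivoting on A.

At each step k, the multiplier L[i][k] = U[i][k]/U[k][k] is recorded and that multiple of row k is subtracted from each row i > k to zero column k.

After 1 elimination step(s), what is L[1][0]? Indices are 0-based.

k=0: U[0][0]=1
  eliminate (1,0): mult=4, new row 1: (0, 3, 2, 1); set L[1][0]=4
  eliminate (2,0): mult=4, new row 2: (0, 11, 9, 11); set L[2][0]=4
  eliminate (3,0): mult=2, new row 3: (0, 12, 0, 12); set L[3][0]=2

L[1][0] = 4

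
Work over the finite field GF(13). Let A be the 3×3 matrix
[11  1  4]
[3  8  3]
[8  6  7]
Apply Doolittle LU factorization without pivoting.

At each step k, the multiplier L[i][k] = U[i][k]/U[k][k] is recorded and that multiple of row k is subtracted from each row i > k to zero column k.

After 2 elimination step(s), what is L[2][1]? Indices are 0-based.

L[2][1] = 12

[col 0] pivot 11
  R1 -= 5*R0 → (0, 3, 9)  (L[1][0] := 5)
  R2 -= 9*R0 → (0, 10, 10)  (L[2][0] := 9)
[col 1] pivot 3
  R2 -= 12*R1 → (0, 0, 6)  (L[2][1] := 12)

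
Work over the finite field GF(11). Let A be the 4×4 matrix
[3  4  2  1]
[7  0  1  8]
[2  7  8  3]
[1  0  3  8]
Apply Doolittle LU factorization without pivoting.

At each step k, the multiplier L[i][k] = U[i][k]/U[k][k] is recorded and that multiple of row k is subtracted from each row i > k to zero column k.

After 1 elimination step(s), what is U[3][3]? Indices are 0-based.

k=0: U[0][0]=3
  eliminate (1,0): mult=6, new row 1: (0, 9, 0, 2); set L[1][0]=6
  eliminate (2,0): mult=8, new row 2: (0, 8, 3, 6); set L[2][0]=8
  eliminate (3,0): mult=4, new row 3: (0, 6, 6, 4); set L[3][0]=4

U[3][3] = 4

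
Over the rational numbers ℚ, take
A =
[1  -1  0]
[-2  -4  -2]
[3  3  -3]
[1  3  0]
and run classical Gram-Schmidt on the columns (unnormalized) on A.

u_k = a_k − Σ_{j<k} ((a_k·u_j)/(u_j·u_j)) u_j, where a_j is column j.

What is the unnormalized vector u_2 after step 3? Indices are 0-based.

u_2 = (59/41, -80/41, -66/41, -21/41)

Step 1: u_0 = a_0 = (1, -2, 3, 1).
Step 2: u_1 = a_1 − (19/15)·u_0 = (-34/15, -22/15, -4/5, 26/15).
Step 3: u_2 = a_2 − (-1/3)·u_0 − (20/41)·u_1 = (59/41, -80/41, -66/41, -21/41).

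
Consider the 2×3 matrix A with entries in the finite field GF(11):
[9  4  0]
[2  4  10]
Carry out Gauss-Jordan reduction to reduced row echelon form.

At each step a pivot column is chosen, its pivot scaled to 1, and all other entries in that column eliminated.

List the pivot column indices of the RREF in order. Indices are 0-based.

pivot columns: 0, 1

step 1: normalize row 0 (÷9) = (1, 9, 0)
  row 1: subtract 2×row0 = (0, 8, 10)
step 2: normalize row 1 (÷8) = (0, 1, 4)
  row 0: subtract 9×row1 = (1, 0, 8)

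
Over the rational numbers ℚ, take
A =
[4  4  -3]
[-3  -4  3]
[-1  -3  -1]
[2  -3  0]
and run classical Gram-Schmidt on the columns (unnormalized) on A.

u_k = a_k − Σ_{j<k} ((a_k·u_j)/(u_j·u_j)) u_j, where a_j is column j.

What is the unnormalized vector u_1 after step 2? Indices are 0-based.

Step 1: u_0 = a_0 = (4, -3, -1, 2).
Step 2: u_1 = a_1 − (5/6)·u_0 = (2/3, -3/2, -13/6, -14/3).

u_1 = (2/3, -3/2, -13/6, -14/3)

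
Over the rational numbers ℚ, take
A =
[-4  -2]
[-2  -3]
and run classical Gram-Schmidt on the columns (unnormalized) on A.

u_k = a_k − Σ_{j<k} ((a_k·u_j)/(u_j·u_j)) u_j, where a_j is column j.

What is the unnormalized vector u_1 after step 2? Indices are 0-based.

u_1 = (4/5, -8/5)

Step 1: u_0 = a_0 = (-4, -2).
Step 2: u_1 = a_1 − (7/10)·u_0 = (4/5, -8/5).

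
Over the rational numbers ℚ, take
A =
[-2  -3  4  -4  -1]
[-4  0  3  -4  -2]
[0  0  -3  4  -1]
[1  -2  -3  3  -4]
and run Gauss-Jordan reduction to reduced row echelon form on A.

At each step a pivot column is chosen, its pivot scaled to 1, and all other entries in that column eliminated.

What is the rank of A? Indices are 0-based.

rank = 4

step 1: normalize row 0 (÷-2) = (1, 3/2, -2, 2, 1/2)
  row 1: subtract -4×row0 = (0, 6, -5, 4, 0)
  row 3: subtract 1×row0 = (0, -7/2, -1, 1, -9/2)
step 2: normalize row 1 (÷6) = (0, 1, -5/6, 2/3, 0)
  row 0: subtract 3/2×row1 = (1, 0, -3/4, 1, 1/2)
  row 3: subtract -7/2×row1 = (0, 0, -47/12, 10/3, -9/2)
step 3: normalize row 2 (÷-3) = (0, 0, 1, -4/3, 1/3)
  row 0: subtract -3/4×row2 = (1, 0, 0, 0, 3/4)
  row 1: subtract -5/6×row2 = (0, 1, 0, -4/9, 5/18)
  row 3: subtract -47/12×row2 = (0, 0, 0, -17/9, -115/36)
step 4: normalize row 3 (÷-17/9) = (0, 0, 0, 1, 115/68)
  row 1: subtract -4/9×row3 = (0, 1, 0, 0, 35/34)
  row 2: subtract -4/3×row3 = (0, 0, 1, 0, 44/17)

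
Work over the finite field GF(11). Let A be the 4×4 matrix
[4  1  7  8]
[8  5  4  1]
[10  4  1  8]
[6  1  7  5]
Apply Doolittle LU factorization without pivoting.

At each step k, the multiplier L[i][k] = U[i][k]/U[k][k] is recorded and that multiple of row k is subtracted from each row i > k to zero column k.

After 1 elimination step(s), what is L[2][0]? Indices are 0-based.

k=0: U[0][0]=4
  eliminate (1,0): mult=2, new row 1: (0, 3, 1, 7); set L[1][0]=2
  eliminate (2,0): mult=8, new row 2: (0, 7, 0, 10); set L[2][0]=8
  eliminate (3,0): mult=7, new row 3: (0, 5, 2, 4); set L[3][0]=7

L[2][0] = 8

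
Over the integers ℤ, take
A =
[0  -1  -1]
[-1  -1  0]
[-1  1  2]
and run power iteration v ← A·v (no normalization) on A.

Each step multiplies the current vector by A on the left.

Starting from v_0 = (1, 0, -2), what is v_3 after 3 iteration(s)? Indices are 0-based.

v_0 = (1, 0, -2).
v_1 = A·v_0 = (2, -1, -5).
v_2 = A·v_1 = (6, -1, -13).
v_3 = A·v_2 = (14, -5, -33).

v_3 = (14, -5, -33)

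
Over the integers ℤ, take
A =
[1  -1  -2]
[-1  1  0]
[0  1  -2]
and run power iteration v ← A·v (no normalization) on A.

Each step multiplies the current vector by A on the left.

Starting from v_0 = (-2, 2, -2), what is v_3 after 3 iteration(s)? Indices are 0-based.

v_0 = (-2, 2, -2).
v_1 = A·v_0 = (0, 4, 6).
v_2 = A·v_1 = (-16, 4, -8).
v_3 = A·v_2 = (-4, 20, 20).

v_3 = (-4, 20, 20)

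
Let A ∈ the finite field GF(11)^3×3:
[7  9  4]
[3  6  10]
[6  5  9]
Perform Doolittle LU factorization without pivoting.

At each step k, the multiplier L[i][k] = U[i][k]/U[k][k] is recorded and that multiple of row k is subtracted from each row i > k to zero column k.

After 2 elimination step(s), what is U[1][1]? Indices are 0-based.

U[1][1] = 10

[col 0] pivot 7
  R1 -= 2*R0 → (0, 10, 2)  (L[1][0] := 2)
  R2 -= 4*R0 → (0, 2, 4)  (L[2][0] := 4)
[col 1] pivot 10
  R2 -= 9*R1 → (0, 0, 8)  (L[2][1] := 9)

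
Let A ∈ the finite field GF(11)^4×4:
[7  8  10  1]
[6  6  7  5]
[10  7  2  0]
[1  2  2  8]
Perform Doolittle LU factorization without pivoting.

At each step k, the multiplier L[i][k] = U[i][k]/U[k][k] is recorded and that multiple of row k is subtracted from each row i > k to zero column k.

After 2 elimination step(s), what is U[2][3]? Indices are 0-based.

U[2][3] = 1

Step 1: pivot at (0,0) is 7.
  row1 ← row1 − (4)·row0  ⇒  L[1][0]=4, U row1=(0, 7, 0, 1)
  row2 ← row2 − (3)·row0  ⇒  L[2][0]=3, U row2=(0, 5, 5, 8)
  row3 ← row3 − (8)·row0  ⇒  L[3][0]=8, U row3=(0, 4, 10, 0)
Step 2: pivot at (1,1) is 7.
  row2 ← row2 − (7)·row1  ⇒  L[2][1]=7, U row2=(0, 0, 5, 1)
  row3 ← row3 − (10)·row1  ⇒  L[3][1]=10, U row3=(0, 0, 10, 1)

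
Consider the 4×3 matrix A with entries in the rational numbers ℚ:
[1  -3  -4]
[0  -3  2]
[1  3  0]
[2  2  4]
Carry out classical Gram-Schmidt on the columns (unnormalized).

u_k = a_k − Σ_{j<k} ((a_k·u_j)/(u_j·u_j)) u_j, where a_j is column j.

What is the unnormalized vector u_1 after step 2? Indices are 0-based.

Step 1: u_0 = a_0 = (1, 0, 1, 2).
Step 2: u_1 = a_1 − (2/3)·u_0 = (-11/3, -3, 7/3, 2/3).

u_1 = (-11/3, -3, 7/3, 2/3)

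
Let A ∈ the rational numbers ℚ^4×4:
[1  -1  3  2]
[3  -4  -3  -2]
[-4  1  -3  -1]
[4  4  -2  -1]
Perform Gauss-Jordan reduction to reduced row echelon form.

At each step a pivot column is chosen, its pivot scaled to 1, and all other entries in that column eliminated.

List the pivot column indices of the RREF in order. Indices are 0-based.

step 1: normalize row 0 (÷1) = (1, -1, 3, 2)
  row 1: subtract 3×row0 = (0, -1, -12, -8)
  row 2: subtract -4×row0 = (0, -3, 9, 7)
  row 3: subtract 4×row0 = (0, 8, -14, -9)
step 2: normalize row 1 (÷-1) = (0, 1, 12, 8)
  row 0: subtract -1×row1 = (1, 0, 15, 10)
  row 2: subtract -3×row1 = (0, 0, 45, 31)
  row 3: subtract 8×row1 = (0, 0, -110, -73)
step 3: normalize row 2 (÷45) = (0, 0, 1, 31/45)
  row 0: subtract 15×row2 = (1, 0, 0, -1/3)
  row 1: subtract 12×row2 = (0, 1, 0, -4/15)
  row 3: subtract -110×row2 = (0, 0, 0, 25/9)
step 4: normalize row 3 (÷25/9) = (0, 0, 0, 1)
  row 0: subtract -1/3×row3 = (1, 0, 0, 0)
  row 1: subtract -4/15×row3 = (0, 1, 0, 0)
  row 2: subtract 31/45×row3 = (0, 0, 1, 0)

pivot columns: 0, 1, 2, 3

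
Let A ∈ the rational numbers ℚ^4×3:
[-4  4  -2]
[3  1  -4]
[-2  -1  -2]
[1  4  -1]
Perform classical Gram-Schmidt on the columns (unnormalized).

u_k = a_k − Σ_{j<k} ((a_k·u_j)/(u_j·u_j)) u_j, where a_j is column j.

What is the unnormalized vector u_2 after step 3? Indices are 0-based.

u_2 = (-762/971, -3061/971, -2633/971, 869/971)

Step 1: u_0 = a_0 = (-4, 3, -2, 1).
Step 2: u_1 = a_1 − (-7/30)·u_0 = (46/15, 17/10, -22/15, 127/30).
Step 3: u_2 = a_2 − (-1/30)·u_0 − (-427/971)·u_1 = (-762/971, -3061/971, -2633/971, 869/971).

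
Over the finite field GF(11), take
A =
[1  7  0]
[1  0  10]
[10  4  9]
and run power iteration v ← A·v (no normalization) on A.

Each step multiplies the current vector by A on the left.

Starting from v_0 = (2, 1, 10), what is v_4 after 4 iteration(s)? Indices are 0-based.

v_0 = (2, 1, 10).
v_1 = A·v_0 = (9, 3, 4).
v_2 = A·v_1 = (8, 5, 6).
v_3 = A·v_2 = (10, 2, 0).
v_4 = A·v_3 = (2, 10, 9).

v_4 = (2, 10, 9)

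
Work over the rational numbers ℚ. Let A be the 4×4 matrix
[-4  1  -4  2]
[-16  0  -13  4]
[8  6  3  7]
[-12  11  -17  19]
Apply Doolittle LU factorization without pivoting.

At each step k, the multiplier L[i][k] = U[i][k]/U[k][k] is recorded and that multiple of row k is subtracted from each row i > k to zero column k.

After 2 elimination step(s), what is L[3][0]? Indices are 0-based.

L[3][0] = 3

[col 0] pivot -4
  R1 -= 4*R0 → (0, -4, 3, -4)  (L[1][0] := 4)
  R2 -= -2*R0 → (0, 8, -5, 11)  (L[2][0] := -2)
  R3 -= 3*R0 → (0, 8, -5, 13)  (L[3][0] := 3)
[col 1] pivot -4
  R2 -= -2*R1 → (0, 0, 1, 3)  (L[2][1] := -2)
  R3 -= -2*R1 → (0, 0, 1, 5)  (L[3][1] := -2)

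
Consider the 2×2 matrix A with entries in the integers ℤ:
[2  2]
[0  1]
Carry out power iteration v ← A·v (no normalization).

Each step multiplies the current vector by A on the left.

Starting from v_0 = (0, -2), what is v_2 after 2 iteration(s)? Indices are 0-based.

v_0 = (0, -2).
v_1 = A·v_0 = (-4, -2).
v_2 = A·v_1 = (-12, -2).

v_2 = (-12, -2)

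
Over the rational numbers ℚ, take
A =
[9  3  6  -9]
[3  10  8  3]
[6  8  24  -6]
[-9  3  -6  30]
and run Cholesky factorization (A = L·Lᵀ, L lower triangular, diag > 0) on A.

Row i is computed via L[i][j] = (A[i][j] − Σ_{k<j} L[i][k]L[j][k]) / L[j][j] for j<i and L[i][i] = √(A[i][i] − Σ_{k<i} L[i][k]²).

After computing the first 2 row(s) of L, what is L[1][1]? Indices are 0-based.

L[1][1] = 3

Step 1: L[0][0] = √(9) = 3.
  L[1][0] = (3) / L[0][0] = 1.
Step 2: L[1][1] = √(9) = 3.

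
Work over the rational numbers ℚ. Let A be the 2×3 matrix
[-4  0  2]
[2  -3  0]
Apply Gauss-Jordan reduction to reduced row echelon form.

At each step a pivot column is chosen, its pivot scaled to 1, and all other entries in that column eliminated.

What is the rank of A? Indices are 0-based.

rank = 2

step 1: normalize row 0 (÷-4) = (1, 0, -1/2)
  row 1: subtract 2×row0 = (0, -3, 1)
step 2: normalize row 1 (÷-3) = (0, 1, -1/3)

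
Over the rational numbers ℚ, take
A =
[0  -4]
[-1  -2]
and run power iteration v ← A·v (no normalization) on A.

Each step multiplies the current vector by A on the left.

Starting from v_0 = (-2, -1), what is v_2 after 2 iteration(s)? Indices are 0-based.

v_0 = (-2, -1).
v_1 = A·v_0 = (4, 4).
v_2 = A·v_1 = (-16, -12).

v_2 = (-16, -12)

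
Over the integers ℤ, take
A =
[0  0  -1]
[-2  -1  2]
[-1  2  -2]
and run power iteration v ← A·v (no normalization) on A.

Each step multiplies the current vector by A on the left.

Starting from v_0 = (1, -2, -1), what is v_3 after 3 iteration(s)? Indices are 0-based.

v_0 = (1, -2, -1).
v_1 = A·v_0 = (1, -2, -3).
v_2 = A·v_1 = (3, -6, 1).
v_3 = A·v_2 = (-1, 2, -17).

v_3 = (-1, 2, -17)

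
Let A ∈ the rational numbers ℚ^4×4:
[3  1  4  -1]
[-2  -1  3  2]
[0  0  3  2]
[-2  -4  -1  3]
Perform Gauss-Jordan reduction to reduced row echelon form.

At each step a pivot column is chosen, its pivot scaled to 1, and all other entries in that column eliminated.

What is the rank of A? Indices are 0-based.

rank = 4

step 1: normalize row 0 (÷3) = (1, 1/3, 4/3, -1/3)
  row 1: subtract -2×row0 = (0, -1/3, 17/3, 4/3)
  row 3: subtract -2×row0 = (0, -10/3, 5/3, 7/3)
step 2: normalize row 1 (÷-1/3) = (0, 1, -17, -4)
  row 0: subtract 1/3×row1 = (1, 0, 7, 1)
  row 3: subtract -10/3×row1 = (0, 0, -55, -11)
step 3: normalize row 2 (÷3) = (0, 0, 1, 2/3)
  row 0: subtract 7×row2 = (1, 0, 0, -11/3)
  row 1: subtract -17×row2 = (0, 1, 0, 22/3)
  row 3: subtract -55×row2 = (0, 0, 0, 77/3)
step 4: normalize row 3 (÷77/3) = (0, 0, 0, 1)
  row 0: subtract -11/3×row3 = (1, 0, 0, 0)
  row 1: subtract 22/3×row3 = (0, 1, 0, 0)
  row 2: subtract 2/3×row3 = (0, 0, 1, 0)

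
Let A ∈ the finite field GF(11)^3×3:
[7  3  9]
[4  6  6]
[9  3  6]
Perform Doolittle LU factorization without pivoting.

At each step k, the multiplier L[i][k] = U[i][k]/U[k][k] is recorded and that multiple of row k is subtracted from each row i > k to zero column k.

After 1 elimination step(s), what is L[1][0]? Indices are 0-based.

L[1][0] = 10

Step 1: pivot at (0,0) is 7.
  row1 ← row1 − (10)·row0  ⇒  L[1][0]=10, U row1=(0, 9, 4)
  row2 ← row2 − (6)·row0  ⇒  L[2][0]=6, U row2=(0, 7, 7)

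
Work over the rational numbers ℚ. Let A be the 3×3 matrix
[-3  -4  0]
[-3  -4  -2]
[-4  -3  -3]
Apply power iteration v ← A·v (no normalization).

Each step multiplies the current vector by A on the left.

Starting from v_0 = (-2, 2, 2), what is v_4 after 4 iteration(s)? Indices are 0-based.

v_4 = (1998, 2694, 2966)

v_0 = (-2, 2, 2).
v_1 = A·v_0 = (-2, -6, -4).
v_2 = A·v_1 = (30, 38, 38).
v_3 = A·v_2 = (-242, -318, -348).
v_4 = A·v_3 = (1998, 2694, 2966).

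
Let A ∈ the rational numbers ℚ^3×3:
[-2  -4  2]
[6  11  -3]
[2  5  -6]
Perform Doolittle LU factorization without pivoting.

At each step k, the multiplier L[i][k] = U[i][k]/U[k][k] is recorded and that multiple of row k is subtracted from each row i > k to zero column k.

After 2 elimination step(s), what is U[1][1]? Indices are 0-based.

[col 0] pivot -2
  R1 -= -3*R0 → (0, -1, 3)  (L[1][0] := -3)
  R2 -= -1*R0 → (0, 1, -4)  (L[2][0] := -1)
[col 1] pivot -1
  R2 -= -1*R1 → (0, 0, -1)  (L[2][1] := -1)

U[1][1] = -1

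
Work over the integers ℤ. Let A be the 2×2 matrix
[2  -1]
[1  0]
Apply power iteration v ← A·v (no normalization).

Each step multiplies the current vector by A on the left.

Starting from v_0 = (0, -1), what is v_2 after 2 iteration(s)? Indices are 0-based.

v_0 = (0, -1).
v_1 = A·v_0 = (1, 0).
v_2 = A·v_1 = (2, 1).

v_2 = (2, 1)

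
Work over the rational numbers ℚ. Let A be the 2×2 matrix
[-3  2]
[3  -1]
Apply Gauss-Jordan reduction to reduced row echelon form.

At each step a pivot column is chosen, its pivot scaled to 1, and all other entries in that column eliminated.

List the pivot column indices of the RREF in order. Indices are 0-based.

[1] R0 /= -3  ⇒  (1, -2/3)
     R1 -= 3·R0  ⇒  (0, 1)
[2] R1 /= 1  ⇒  (0, 1)
     R0 -= -2/3·R1  ⇒  (1, 0)

pivot columns: 0, 1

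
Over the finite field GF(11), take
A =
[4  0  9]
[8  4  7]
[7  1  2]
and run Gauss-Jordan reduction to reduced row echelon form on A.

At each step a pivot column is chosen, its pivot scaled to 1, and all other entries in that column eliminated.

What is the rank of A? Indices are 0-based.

[1] R0 /= 4  ⇒  (1, 0, 5)
     R1 -= 8·R0  ⇒  (0, 4, 0)
     R2 -= 7·R0  ⇒  (0, 1, 0)
[2] R1 /= 4  ⇒  (0, 1, 0)
     R2 -= 1·R1  ⇒  (0, 0, 0)
column 2 empty below row 2

rank = 2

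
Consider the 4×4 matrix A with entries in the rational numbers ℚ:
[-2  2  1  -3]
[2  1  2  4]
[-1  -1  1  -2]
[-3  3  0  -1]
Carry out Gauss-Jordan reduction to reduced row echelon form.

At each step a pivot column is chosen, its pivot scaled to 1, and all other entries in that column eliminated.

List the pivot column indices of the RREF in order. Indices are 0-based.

pivot columns: 0, 1, 2, 3

pivot(0,0)=-2: scale R0 → (1, -1, -1/2, 3/2)
  clear (1,0): R1 −= (2)R0 → (0, 3, 3, 1)
  clear (2,0): R2 −= (-1)R0 → (0, -2, 1/2, -1/2)
  clear (3,0): R3 −= (-3)R0 → (0, 0, -3/2, 7/2)
pivot(1,1)=3: scale R1 → (0, 1, 1, 1/3)
  clear (0,1): R0 −= (-1)R1 → (1, 0, 1/2, 11/6)
  clear (2,1): R2 −= (-2)R1 → (0, 0, 5/2, 1/6)
pivot(2,2)=5/2: scale R2 → (0, 0, 1, 1/15)
  clear (0,2): R0 −= (1/2)R2 → (1, 0, 0, 9/5)
  clear (1,2): R1 −= (1)R2 → (0, 1, 0, 4/15)
  clear (3,2): R3 −= (-3/2)R2 → (0, 0, 0, 18/5)
pivot(3,3)=18/5: scale R3 → (0, 0, 0, 1)
  clear (0,3): R0 −= (9/5)R3 → (1, 0, 0, 0)
  clear (1,3): R1 −= (4/15)R3 → (0, 1, 0, 0)
  clear (2,3): R2 −= (1/15)R3 → (0, 0, 1, 0)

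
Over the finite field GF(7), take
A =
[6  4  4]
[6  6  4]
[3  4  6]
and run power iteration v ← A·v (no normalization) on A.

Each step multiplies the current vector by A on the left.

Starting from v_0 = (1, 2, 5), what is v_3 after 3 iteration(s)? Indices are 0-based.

v_3 = (0, 2, 0)

v_0 = (1, 2, 5).
v_1 = A·v_0 = (6, 3, 6).
v_2 = A·v_1 = (2, 1, 3).
v_3 = A·v_2 = (0, 2, 0).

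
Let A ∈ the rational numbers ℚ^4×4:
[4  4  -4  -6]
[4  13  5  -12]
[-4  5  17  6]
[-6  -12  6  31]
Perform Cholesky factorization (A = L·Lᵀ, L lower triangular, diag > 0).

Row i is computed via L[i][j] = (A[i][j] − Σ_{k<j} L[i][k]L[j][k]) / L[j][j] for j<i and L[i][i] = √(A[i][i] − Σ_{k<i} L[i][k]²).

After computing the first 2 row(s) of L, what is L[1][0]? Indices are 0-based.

Step 1: L[0][0] = √(4) = 2.
  L[1][0] = (4) / L[0][0] = 2.
Step 2: L[1][1] = √(9) = 3.

L[1][0] = 2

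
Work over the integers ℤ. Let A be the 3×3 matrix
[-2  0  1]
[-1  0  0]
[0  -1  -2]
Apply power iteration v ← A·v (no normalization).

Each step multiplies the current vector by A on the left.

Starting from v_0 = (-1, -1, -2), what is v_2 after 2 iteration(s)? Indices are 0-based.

v_2 = (5, 0, -11)

v_0 = (-1, -1, -2).
v_1 = A·v_0 = (0, 1, 5).
v_2 = A·v_1 = (5, 0, -11).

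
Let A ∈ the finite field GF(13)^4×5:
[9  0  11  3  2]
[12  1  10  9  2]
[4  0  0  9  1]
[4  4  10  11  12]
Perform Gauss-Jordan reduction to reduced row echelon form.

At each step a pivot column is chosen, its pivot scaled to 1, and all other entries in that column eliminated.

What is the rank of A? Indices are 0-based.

pivot(0,0)=9: scale R0 → (1, 0, 7, 9, 6)
  clear (1,0): R1 −= (12)R0 → (0, 1, 4, 5, 8)
  clear (2,0): R2 −= (4)R0 → (0, 0, 11, 12, 3)
  clear (3,0): R3 −= (4)R0 → (0, 4, 8, 1, 1)
pivot(1,1)=1: scale R1 → (0, 1, 4, 5, 8)
  clear (3,1): R3 −= (4)R1 → (0, 0, 5, 7, 8)
pivot(2,2)=11: scale R2 → (0, 0, 1, 7, 5)
  clear (0,2): R0 −= (7)R2 → (1, 0, 0, 12, 10)
  clear (1,2): R1 −= (4)R2 → (0, 1, 0, 3, 1)
  clear (3,2): R3 −= (5)R2 → (0, 0, 0, 11, 9)
pivot(3,3)=11: scale R3 → (0, 0, 0, 1, 2)
  clear (0,3): R0 −= (12)R3 → (1, 0, 0, 0, 12)
  clear (1,3): R1 −= (3)R3 → (0, 1, 0, 0, 8)
  clear (2,3): R2 −= (7)R3 → (0, 0, 1, 0, 4)

rank = 4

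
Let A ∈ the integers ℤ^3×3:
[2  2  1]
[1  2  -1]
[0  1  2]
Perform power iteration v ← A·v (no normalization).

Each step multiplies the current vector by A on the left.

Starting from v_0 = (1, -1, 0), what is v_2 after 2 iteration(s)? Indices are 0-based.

v_2 = (-3, -1, -3)

v_0 = (1, -1, 0).
v_1 = A·v_0 = (0, -1, -1).
v_2 = A·v_1 = (-3, -1, -3).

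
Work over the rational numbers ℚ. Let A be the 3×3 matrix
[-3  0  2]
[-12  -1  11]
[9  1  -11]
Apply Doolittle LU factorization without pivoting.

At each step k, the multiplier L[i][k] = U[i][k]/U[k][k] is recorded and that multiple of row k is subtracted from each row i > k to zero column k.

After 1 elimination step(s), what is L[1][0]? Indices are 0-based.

Step 1: pivot at (0,0) is -3.
  row1 ← row1 − (4)·row0  ⇒  L[1][0]=4, U row1=(0, -1, 3)
  row2 ← row2 − (-3)·row0  ⇒  L[2][0]=-3, U row2=(0, 1, -5)

L[1][0] = 4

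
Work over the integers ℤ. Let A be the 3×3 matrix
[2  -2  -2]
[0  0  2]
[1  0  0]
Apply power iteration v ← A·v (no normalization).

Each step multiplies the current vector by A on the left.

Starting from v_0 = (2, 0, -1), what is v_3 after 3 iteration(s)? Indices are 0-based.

v_0 = (2, 0, -1).
v_1 = A·v_0 = (6, -2, 2).
v_2 = A·v_1 = (12, 4, 6).
v_3 = A·v_2 = (4, 12, 12).

v_3 = (4, 12, 12)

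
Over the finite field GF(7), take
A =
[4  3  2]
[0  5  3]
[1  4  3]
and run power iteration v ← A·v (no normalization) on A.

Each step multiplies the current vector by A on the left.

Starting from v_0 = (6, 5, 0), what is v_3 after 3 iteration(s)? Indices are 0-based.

v_0 = (6, 5, 0).
v_1 = A·v_0 = (4, 4, 5).
v_2 = A·v_1 = (3, 0, 0).
v_3 = A·v_2 = (5, 0, 3).

v_3 = (5, 0, 3)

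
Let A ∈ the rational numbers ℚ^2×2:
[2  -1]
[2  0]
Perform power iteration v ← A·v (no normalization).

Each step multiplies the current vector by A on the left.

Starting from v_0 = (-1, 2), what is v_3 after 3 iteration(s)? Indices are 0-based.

v_0 = (-1, 2).
v_1 = A·v_0 = (-4, -2).
v_2 = A·v_1 = (-6, -8).
v_3 = A·v_2 = (-4, -12).

v_3 = (-4, -12)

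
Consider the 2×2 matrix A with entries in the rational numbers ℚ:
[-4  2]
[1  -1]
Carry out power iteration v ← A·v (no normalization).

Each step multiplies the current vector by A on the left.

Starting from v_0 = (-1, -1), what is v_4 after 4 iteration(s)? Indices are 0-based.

v_4 = (-164, 46)

v_0 = (-1, -1).
v_1 = A·v_0 = (2, 0).
v_2 = A·v_1 = (-8, 2).
v_3 = A·v_2 = (36, -10).
v_4 = A·v_3 = (-164, 46).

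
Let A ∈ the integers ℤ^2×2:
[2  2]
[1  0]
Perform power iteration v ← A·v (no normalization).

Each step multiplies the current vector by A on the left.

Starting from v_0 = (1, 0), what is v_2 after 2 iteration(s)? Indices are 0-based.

v_2 = (6, 2)

v_0 = (1, 0).
v_1 = A·v_0 = (2, 1).
v_2 = A·v_1 = (6, 2).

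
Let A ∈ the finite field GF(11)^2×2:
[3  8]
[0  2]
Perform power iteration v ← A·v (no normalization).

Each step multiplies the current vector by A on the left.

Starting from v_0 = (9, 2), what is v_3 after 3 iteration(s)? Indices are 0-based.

v_0 = (9, 2).
v_1 = A·v_0 = (10, 4).
v_2 = A·v_1 = (7, 8).
v_3 = A·v_2 = (8, 5).

v_3 = (8, 5)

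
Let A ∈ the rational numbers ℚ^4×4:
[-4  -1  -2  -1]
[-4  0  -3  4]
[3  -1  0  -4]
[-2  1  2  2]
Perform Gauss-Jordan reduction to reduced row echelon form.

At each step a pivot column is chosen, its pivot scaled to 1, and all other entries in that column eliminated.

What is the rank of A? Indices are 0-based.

[1] R0 /= -4  ⇒  (1, 1/4, 1/2, 1/4)
     R1 -= -4·R0  ⇒  (0, 1, -1, 5)
     R2 -= 3·R0  ⇒  (0, -7/4, -3/2, -19/4)
     R3 -= -2·R0  ⇒  (0, 3/2, 3, 5/2)
[2] R1 /= 1  ⇒  (0, 1, -1, 5)
     R0 -= 1/4·R1  ⇒  (1, 0, 3/4, -1)
     R2 -= -7/4·R1  ⇒  (0, 0, -13/4, 4)
     R3 -= 3/2·R1  ⇒  (0, 0, 9/2, -5)
[3] R2 /= -13/4  ⇒  (0, 0, 1, -16/13)
     R0 -= 3/4·R2  ⇒  (1, 0, 0, -1/13)
     R1 -= -1·R2  ⇒  (0, 1, 0, 49/13)
     R3 -= 9/2·R2  ⇒  (0, 0, 0, 7/13)
[4] R3 /= 7/13  ⇒  (0, 0, 0, 1)
     R0 -= -1/13·R3  ⇒  (1, 0, 0, 0)
     R1 -= 49/13·R3  ⇒  (0, 1, 0, 0)
     R2 -= -16/13·R3  ⇒  (0, 0, 1, 0)

rank = 4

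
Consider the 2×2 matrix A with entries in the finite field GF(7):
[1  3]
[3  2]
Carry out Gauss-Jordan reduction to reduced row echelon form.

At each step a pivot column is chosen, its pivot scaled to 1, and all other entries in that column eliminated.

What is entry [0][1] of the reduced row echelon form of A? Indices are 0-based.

M[0][1] = 3

step 1: normalize row 0 (÷1) = (1, 3)
  row 1: subtract 3×row0 = (0, 0)
skip col 1 (zero from row 1)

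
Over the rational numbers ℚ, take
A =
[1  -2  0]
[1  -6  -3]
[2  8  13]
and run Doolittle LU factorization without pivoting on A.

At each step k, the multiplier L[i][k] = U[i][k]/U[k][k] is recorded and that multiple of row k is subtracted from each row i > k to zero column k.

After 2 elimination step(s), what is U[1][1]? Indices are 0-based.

U[1][1] = -4

Step 1: pivot at (0,0) is 1.
  row1 ← row1 − (1)·row0  ⇒  L[1][0]=1, U row1=(0, -4, -3)
  row2 ← row2 − (2)·row0  ⇒  L[2][0]=2, U row2=(0, 12, 13)
Step 2: pivot at (1,1) is -4.
  row2 ← row2 − (-3)·row1  ⇒  L[2][1]=-3, U row2=(0, 0, 4)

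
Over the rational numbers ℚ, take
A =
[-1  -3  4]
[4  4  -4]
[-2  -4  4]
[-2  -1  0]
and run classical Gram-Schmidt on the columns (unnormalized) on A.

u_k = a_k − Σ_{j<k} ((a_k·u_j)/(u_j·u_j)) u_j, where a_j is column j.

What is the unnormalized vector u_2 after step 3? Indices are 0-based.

u_2 = (72/209, -84/209, -116/209, -8/19)

Step 1: u_0 = a_0 = (-1, 4, -2, -2).
Step 2: u_1 = a_1 − (29/25)·u_0 = (-46/25, -16/25, -42/25, 33/25).
Step 3: u_2 = a_2 − (-28/25)·u_0 − (-288/209)·u_1 = (72/209, -84/209, -116/209, -8/19).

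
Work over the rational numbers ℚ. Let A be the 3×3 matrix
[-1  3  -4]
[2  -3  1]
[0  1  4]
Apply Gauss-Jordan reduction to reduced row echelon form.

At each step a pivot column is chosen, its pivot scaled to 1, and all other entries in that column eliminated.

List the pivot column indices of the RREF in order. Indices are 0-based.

pivot columns: 0, 1, 2

step 1: normalize row 0 (÷-1) = (1, -3, 4)
  row 1: subtract 2×row0 = (0, 3, -7)
step 2: normalize row 1 (÷3) = (0, 1, -7/3)
  row 0: subtract -3×row1 = (1, 0, -3)
  row 2: subtract 1×row1 = (0, 0, 19/3)
step 3: normalize row 2 (÷19/3) = (0, 0, 1)
  row 0: subtract -3×row2 = (1, 0, 0)
  row 1: subtract -7/3×row2 = (0, 1, 0)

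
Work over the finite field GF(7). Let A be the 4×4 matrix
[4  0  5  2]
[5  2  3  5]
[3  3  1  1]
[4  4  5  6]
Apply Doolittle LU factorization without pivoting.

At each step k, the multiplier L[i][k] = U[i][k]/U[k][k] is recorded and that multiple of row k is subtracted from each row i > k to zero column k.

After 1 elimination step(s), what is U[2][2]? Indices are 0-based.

U[2][2] = 6

Step 1: pivot at (0,0) is 4.
  row1 ← row1 − (3)·row0  ⇒  L[1][0]=3, U row1=(0, 2, 2, 6)
  row2 ← row2 − (6)·row0  ⇒  L[2][0]=6, U row2=(0, 3, 6, 3)
  row3 ← row3 − (1)·row0  ⇒  L[3][0]=1, U row3=(0, 4, 0, 4)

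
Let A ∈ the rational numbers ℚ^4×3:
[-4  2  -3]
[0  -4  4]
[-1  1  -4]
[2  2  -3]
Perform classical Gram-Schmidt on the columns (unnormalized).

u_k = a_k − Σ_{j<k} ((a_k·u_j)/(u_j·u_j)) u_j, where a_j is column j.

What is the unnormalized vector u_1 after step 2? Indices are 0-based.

Step 1: u_0 = a_0 = (-4, 0, -1, 2).
Step 2: u_1 = a_1 − (-5/21)·u_0 = (22/21, -4, 16/21, 52/21).

u_1 = (22/21, -4, 16/21, 52/21)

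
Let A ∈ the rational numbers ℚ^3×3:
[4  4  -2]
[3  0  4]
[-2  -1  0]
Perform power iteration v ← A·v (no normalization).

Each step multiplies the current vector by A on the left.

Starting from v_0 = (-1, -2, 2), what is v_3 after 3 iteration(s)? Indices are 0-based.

v_3 = (-390, -48, 136)

v_0 = (-1, -2, 2).
v_1 = A·v_0 = (-16, 5, 4).
v_2 = A·v_1 = (-52, -32, 27).
v_3 = A·v_2 = (-390, -48, 136).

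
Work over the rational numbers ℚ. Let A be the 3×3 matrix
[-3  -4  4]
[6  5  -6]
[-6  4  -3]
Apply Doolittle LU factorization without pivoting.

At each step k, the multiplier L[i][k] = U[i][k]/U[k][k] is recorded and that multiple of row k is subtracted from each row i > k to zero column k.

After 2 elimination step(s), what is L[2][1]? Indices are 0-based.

L[2][1] = -4

Step 1: pivot at (0,0) is -3.
  row1 ← row1 − (-2)·row0  ⇒  L[1][0]=-2, U row1=(0, -3, 2)
  row2 ← row2 − (2)·row0  ⇒  L[2][0]=2, U row2=(0, 12, -11)
Step 2: pivot at (1,1) is -3.
  row2 ← row2 − (-4)·row1  ⇒  L[2][1]=-4, U row2=(0, 0, -3)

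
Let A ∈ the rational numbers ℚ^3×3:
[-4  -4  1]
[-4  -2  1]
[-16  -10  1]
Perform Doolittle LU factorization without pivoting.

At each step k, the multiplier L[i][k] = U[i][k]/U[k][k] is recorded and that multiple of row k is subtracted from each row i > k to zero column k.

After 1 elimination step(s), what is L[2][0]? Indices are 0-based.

[col 0] pivot -4
  R1 -= 1*R0 → (0, 2, 0)  (L[1][0] := 1)
  R2 -= 4*R0 → (0, 6, -3)  (L[2][0] := 4)

L[2][0] = 4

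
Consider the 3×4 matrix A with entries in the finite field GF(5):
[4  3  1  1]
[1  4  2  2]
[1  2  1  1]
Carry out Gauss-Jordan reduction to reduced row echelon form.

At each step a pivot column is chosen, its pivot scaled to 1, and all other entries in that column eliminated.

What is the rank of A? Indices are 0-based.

step 1: normalize row 0 (÷4) = (1, 2, 4, 4)
  row 1: subtract 1×row0 = (0, 2, 3, 3)
  row 2: subtract 1×row0 = (0, 0, 2, 2)
step 2: normalize row 1 (÷2) = (0, 1, 4, 4)
  row 0: subtract 2×row1 = (1, 0, 1, 1)
step 3: normalize row 2 (÷2) = (0, 0, 1, 1)
  row 0: subtract 1×row2 = (1, 0, 0, 0)
  row 1: subtract 4×row2 = (0, 1, 0, 0)

rank = 3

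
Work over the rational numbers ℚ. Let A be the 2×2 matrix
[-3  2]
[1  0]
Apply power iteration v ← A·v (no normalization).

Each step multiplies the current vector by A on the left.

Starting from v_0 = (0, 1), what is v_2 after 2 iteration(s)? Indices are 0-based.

v_0 = (0, 1).
v_1 = A·v_0 = (2, 0).
v_2 = A·v_1 = (-6, 2).

v_2 = (-6, 2)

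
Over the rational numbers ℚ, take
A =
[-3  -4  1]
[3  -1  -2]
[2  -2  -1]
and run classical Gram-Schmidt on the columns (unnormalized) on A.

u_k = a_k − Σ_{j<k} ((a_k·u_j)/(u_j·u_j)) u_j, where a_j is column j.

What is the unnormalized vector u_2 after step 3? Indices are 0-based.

Step 1: u_0 = a_0 = (-3, 3, 2).
Step 2: u_1 = a_1 − (5/22)·u_0 = (-73/22, -37/22, -27/11).
Step 3: u_2 = a_2 − (-1/2)·u_0 − (55/437)·u_1 = (-36/437, -126/437, 135/437).

u_2 = (-36/437, -126/437, 135/437)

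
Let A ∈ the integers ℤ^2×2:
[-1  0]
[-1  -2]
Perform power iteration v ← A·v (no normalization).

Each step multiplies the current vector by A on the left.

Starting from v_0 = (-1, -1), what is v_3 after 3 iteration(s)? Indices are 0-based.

v_0 = (-1, -1).
v_1 = A·v_0 = (1, 3).
v_2 = A·v_1 = (-1, -7).
v_3 = A·v_2 = (1, 15).

v_3 = (1, 15)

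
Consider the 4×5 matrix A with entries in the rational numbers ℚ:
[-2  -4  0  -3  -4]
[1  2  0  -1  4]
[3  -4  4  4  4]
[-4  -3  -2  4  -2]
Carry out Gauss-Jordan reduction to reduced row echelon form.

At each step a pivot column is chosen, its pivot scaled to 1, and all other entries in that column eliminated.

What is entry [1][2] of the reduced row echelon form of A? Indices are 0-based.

step 1: normalize row 0 (÷-2) = (1, 2, 0, 3/2, 2)
  row 1: subtract 1×row0 = (0, 0, 0, -5/2, 2)
  row 2: subtract 3×row0 = (0, -10, 4, -1/2, -2)
  row 3: subtract -4×row0 = (0, 5, -2, 10, 6)
step 2: exchange rows 1,2
step 2: normalize row 1 (÷-10) = (0, 1, -2/5, 1/20, 1/5)
  row 0: subtract 2×row1 = (1, 0, 4/5, 7/5, 8/5)
  row 3: subtract 5×row1 = (0, 0, 0, 39/4, 5)
skip col 2 (zero from row 2)
step 3: normalize row 2 (÷-5/2) = (0, 0, 0, 1, -4/5)
  row 0: subtract 7/5×row2 = (1, 0, 4/5, 0, 68/25)
  row 1: subtract 1/20×row2 = (0, 1, -2/5, 0, 6/25)
  row 3: subtract 39/4×row2 = (0, 0, 0, 0, 64/5)
step 4: normalize row 3 (÷64/5) = (0, 0, 0, 0, 1)
  row 0: subtract 68/25×row3 = (1, 0, 4/5, 0, 0)
  row 1: subtract 6/25×row3 = (0, 1, -2/5, 0, 0)
  row 2: subtract -4/5×row3 = (0, 0, 0, 1, 0)

M[1][2] = -2/5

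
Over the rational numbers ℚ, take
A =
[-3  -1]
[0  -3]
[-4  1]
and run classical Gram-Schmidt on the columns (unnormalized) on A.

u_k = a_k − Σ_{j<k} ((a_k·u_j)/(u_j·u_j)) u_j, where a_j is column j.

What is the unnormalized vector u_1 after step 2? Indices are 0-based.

Step 1: u_0 = a_0 = (-3, 0, -4).
Step 2: u_1 = a_1 − (-1/25)·u_0 = (-28/25, -3, 21/25).

u_1 = (-28/25, -3, 21/25)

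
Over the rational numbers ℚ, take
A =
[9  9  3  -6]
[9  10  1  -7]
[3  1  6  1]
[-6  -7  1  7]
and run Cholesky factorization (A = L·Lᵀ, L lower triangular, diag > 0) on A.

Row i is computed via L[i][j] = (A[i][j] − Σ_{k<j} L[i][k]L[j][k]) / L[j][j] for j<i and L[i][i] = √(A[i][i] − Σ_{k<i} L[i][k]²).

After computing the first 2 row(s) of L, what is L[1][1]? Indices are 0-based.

L[1][1] = 1

Step 1: L[0][0] = √(9) = 3.
  L[1][0] = (9) / L[0][0] = 3.
Step 2: L[1][1] = √(1) = 1.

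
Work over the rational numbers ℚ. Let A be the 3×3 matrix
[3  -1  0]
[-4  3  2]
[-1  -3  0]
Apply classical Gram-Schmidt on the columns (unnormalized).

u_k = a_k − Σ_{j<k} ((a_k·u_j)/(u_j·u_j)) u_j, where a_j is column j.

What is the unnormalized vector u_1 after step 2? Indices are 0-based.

Step 1: u_0 = a_0 = (3, -4, -1).
Step 2: u_1 = a_1 − (-6/13)·u_0 = (5/13, 15/13, -45/13).

u_1 = (5/13, 15/13, -45/13)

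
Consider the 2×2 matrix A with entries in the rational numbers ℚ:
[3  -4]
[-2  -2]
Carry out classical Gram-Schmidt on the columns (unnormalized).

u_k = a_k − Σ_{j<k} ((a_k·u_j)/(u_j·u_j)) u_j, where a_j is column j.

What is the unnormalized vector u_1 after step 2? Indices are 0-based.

u_1 = (-28/13, -42/13)

Step 1: u_0 = a_0 = (3, -2).
Step 2: u_1 = a_1 − (-8/13)·u_0 = (-28/13, -42/13).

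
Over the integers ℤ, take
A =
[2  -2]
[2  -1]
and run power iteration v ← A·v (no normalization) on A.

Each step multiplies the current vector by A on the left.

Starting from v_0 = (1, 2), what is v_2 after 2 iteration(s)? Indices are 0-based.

v_0 = (1, 2).
v_1 = A·v_0 = (-2, 0).
v_2 = A·v_1 = (-4, -4).

v_2 = (-4, -4)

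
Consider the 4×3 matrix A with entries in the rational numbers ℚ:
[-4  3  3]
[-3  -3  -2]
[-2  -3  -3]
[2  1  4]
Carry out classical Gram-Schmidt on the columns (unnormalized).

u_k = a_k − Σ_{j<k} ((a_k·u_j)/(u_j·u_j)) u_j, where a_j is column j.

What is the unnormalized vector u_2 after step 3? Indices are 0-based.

u_2 = (381/899, 1106/899, 123/899, 2544/899)

Step 1: u_0 = a_0 = (-4, -3, -2, 2).
Step 2: u_1 = a_1 − (5/33)·u_0 = (119/33, -28/11, -89/33, 23/33).
Step 3: u_2 = a_2 − (8/33)·u_0 − (884/899)·u_1 = (381/899, 1106/899, 123/899, 2544/899).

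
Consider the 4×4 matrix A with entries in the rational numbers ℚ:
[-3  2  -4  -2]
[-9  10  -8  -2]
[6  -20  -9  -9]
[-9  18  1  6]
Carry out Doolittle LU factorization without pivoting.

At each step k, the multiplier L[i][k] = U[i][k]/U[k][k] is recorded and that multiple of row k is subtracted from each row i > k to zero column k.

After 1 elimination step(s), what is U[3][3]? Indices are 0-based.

U[3][3] = 12

[col 0] pivot -3
  R1 -= 3*R0 → (0, 4, 4, 4)  (L[1][0] := 3)
  R2 -= -2*R0 → (0, -16, -17, -13)  (L[2][0] := -2)
  R3 -= 3*R0 → (0, 12, 13, 12)  (L[3][0] := 3)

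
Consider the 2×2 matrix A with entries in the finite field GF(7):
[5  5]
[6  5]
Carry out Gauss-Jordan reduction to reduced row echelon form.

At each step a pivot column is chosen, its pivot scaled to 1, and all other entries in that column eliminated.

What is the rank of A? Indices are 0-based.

rank = 2

step 1: normalize row 0 (÷5) = (1, 1)
  row 1: subtract 6×row0 = (0, 6)
step 2: normalize row 1 (÷6) = (0, 1)
  row 0: subtract 1×row1 = (1, 0)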